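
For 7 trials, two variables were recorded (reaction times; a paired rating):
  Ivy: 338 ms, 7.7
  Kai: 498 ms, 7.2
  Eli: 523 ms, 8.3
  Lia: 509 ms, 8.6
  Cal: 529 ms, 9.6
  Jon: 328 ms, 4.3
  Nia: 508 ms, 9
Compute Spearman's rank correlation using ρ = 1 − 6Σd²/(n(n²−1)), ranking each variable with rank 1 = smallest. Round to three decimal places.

0.821

Ranks of variable 1: 2, 3, 6, 5, 7, 1, 4
Ranks of variable 2: 3, 2, 4, 5, 7, 1, 6
d = r₁ − r₂: -1, 1, 2, 0, 0, 0, -2
d²: 1, 1, 4, 0, 0, 0, 4; Σd² = 10
ρ = 1 − 6·10/(7·48) = 1 − 60/336 = 0.821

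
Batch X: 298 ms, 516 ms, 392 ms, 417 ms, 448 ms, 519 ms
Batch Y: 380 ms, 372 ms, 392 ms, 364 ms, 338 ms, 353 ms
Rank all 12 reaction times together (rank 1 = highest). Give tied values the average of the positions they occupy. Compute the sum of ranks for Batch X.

27.5

Sorted (descending): 519, 516, 448, 417, 392, 392, 380, 372, 364, 353, 338, 298
The 2 values of 392 occupy positions 5–6 → average rank (5+6)/2 = 5.5.
Batch X values → pooled ranks: 298→12, 516→2, 392→5.5, 417→4, 448→3, 519→1
Rank sum = 12 + 2 + 5.5 + 4 + 3 + 1 = 27.5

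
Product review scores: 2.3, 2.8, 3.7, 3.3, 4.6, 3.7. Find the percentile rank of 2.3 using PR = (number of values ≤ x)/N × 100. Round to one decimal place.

16.7

N = 6.
Strictly below 2.3: 0. Equal to 2.3: 1.
PR = 1/6 × 100 = 16.7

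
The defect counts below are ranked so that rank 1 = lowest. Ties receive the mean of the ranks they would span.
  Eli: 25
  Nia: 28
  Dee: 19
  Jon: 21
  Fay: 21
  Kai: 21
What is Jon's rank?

Sorted (ascending): 19, 21, 21, 21, 25, 28
The 3 values of 21 occupy positions 2–4 → average rank 3.
Jon has value 21 → rank 3.

3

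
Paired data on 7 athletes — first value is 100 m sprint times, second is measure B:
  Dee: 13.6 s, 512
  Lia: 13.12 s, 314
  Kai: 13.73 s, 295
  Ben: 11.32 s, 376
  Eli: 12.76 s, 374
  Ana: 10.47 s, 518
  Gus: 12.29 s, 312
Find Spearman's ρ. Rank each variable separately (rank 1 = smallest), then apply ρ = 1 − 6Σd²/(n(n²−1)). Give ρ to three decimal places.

-0.536

Ranks of variable 1: 6, 5, 7, 2, 4, 1, 3
Ranks of variable 2: 6, 3, 1, 5, 4, 7, 2
d = r₁ − r₂: 0, 2, 6, -3, 0, -6, 1
d²: 0, 4, 36, 9, 0, 36, 1; Σd² = 86
ρ = 1 − 6·86/(7·48) = 1 − 516/336 = -0.536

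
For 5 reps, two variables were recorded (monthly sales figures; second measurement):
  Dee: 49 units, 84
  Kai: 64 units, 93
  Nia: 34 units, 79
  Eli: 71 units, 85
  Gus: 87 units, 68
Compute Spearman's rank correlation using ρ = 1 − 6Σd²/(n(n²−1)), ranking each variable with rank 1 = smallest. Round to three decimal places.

-0.100

Ranks of variable 1: 2, 3, 1, 4, 5
Ranks of variable 2: 3, 5, 2, 4, 1
d = r₁ − r₂: -1, -2, -1, 0, 4
d²: 1, 4, 1, 0, 16; Σd² = 22
ρ = 1 − 6·22/(5·24) = 1 − 132/120 = -0.100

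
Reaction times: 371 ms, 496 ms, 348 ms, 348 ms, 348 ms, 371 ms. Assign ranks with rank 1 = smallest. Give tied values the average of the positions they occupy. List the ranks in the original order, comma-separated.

Sorted (ascending): 348, 348, 348, 371, 371, 496
The 3 values of 348 occupy positions 1–3 → average rank 2.
The 2 values of 371 occupy positions 4–5 → average rank (4+5)/2 = 4.5.

4.5, 6, 2, 2, 2, 4.5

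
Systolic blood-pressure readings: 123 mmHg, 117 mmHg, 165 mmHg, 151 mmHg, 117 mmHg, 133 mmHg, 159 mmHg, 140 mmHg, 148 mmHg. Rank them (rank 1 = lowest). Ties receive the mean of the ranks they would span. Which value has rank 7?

151

Sorted (ascending): 117, 117, 123, 133, 140, 148, 151, 159, 165
The 2 values of 117 occupy positions 1–2 → average rank (1+2)/2 = 1.5.
Rank 7 → value 151.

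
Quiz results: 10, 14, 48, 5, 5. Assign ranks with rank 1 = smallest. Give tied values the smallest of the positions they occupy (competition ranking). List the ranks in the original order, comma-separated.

Sorted (ascending): 5, 5, 10, 14, 48
The 2 values of 5 occupy positions 1–2 → each gets rank 1.

3, 4, 5, 1, 1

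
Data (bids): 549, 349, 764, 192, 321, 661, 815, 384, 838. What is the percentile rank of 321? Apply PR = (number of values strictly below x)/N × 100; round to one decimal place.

N = 9.
Strictly below 321: 1. Equal to 321: 1.
PR = 1/9 × 100 = 11.1

11.1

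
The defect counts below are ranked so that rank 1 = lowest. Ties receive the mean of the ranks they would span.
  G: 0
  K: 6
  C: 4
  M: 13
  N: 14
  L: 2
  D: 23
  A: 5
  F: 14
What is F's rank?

Sorted (ascending): 0, 2, 4, 5, 6, 13, 14, 14, 23
The 2 values of 14 occupy positions 7–8 → average rank (7+8)/2 = 7.5.
F has value 14 → rank 7.5.

7.5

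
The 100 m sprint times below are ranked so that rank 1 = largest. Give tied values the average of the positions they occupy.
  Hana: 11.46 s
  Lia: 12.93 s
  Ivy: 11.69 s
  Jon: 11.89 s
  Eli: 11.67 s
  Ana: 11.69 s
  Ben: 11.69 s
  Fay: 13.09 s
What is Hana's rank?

Sorted (descending): 13.09, 12.93, 11.89, 11.69, 11.69, 11.69, 11.67, 11.46
The 3 values of 11.69 occupy positions 4–6 → average rank 5.
Hana has value 11.46 s → rank 8.

8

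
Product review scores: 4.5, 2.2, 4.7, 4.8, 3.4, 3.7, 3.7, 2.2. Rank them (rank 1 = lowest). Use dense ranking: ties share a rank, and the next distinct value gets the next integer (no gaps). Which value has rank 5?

Sorted (ascending): 2.2, 2.2, 3.4, 3.7, 3.7, 4.5, 4.7, 4.8
The 2 values of 2.2 share dense rank 1.
The 2 values of 3.7 share dense rank 3.
Remaining distinct values take the next consecutive integers.
Rank 5 → value 4.7.

4.7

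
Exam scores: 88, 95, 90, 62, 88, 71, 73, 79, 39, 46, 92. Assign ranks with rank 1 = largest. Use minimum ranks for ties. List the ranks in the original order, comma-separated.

4, 1, 3, 9, 4, 8, 7, 6, 11, 10, 2

Sorted (descending): 95, 92, 90, 88, 88, 79, 73, 71, 62, 46, 39
The 2 values of 88 occupy positions 4–5 → each gets rank 4.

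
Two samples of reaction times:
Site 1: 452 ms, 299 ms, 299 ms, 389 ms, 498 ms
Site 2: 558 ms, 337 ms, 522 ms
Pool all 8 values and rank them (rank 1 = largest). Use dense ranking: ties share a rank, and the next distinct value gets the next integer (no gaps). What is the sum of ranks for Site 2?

9

Sorted (descending): 558, 522, 498, 452, 389, 337, 299, 299
The 2 values of 299 share dense rank 7.
Remaining distinct values take the next consecutive integers.
Site 2 values → pooled ranks: 558→1, 337→6, 522→2
Rank sum = 1 + 6 + 2 = 9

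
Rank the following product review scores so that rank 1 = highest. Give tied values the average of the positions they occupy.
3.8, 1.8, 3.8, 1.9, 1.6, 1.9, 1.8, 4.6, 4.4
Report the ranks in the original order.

3.5, 7.5, 3.5, 5.5, 9, 5.5, 7.5, 1, 2

Sorted (descending): 4.6, 4.4, 3.8, 3.8, 1.9, 1.9, 1.8, 1.8, 1.6
The 2 values of 3.8 occupy positions 3–4 → average rank (3+4)/2 = 3.5.
The 2 values of 1.9 occupy positions 5–6 → average rank (5+6)/2 = 5.5.
The 2 values of 1.8 occupy positions 7–8 → average rank (7+8)/2 = 7.5.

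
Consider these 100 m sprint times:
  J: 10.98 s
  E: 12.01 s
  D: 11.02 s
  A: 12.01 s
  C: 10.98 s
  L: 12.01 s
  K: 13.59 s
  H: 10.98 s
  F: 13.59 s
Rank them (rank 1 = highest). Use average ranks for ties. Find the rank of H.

Sorted (descending): 13.59, 13.59, 12.01, 12.01, 12.01, 11.02, 10.98, 10.98, 10.98
The 2 values of 13.59 occupy positions 1–2 → average rank (1+2)/2 = 1.5.
The 3 values of 12.01 occupy positions 3–5 → average rank 4.
The 3 values of 10.98 occupy positions 7–9 → average rank 8.
H has value 10.98 s → rank 8.

8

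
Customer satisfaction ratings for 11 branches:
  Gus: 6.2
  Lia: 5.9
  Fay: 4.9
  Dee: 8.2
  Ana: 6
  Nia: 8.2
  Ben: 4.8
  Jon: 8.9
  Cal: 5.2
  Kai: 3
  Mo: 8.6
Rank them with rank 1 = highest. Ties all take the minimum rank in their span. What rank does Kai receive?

11

Sorted (descending): 8.9, 8.6, 8.2, 8.2, 6.2, 6, 5.9, 5.2, 4.9, 4.8, 3
The 2 values of 8.2 occupy positions 3–4 → each gets rank 3.
Kai has value 3 → rank 11.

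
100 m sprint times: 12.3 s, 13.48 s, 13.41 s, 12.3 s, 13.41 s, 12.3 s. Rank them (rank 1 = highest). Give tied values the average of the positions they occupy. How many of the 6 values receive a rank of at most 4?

Sorted (descending): 13.48, 13.41, 13.41, 12.3, 12.3, 12.3
The 2 values of 13.41 occupy positions 2–3 → average rank (2+3)/2 = 2.5.
The 3 values of 12.3 occupy positions 4–6 → average rank 5.
Ranks ≤ 4: {1, 2.5, 2.5} → 3 values.

3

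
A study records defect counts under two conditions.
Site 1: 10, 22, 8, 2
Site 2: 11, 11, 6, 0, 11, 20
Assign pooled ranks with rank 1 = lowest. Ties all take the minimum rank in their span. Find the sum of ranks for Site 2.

Sorted (ascending): 0, 2, 6, 8, 10, 11, 11, 11, 20, 22
The 3 values of 11 occupy positions 6–8 → each gets rank 6.
Site 2 values → pooled ranks: 11→6, 11→6, 6→3, 0→1, 11→6, 20→9
Rank sum = 6 + 6 + 3 + 1 + 6 + 9 = 31

31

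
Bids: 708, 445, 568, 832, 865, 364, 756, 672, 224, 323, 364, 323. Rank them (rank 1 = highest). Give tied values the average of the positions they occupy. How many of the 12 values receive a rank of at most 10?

Sorted (descending): 865, 832, 756, 708, 672, 568, 445, 364, 364, 323, 323, 224
The 2 values of 364 occupy positions 8–9 → average rank (8+9)/2 = 8.5.
The 2 values of 323 occupy positions 10–11 → average rank (10+11)/2 = 10.5.
Ranks ≤ 10: {1, 2, 3, 4, 5, 6, 7, 8.5, 8.5} → 9 values.

9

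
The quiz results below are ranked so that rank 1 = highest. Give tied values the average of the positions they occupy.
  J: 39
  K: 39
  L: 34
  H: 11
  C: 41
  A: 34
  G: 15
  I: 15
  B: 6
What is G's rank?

Sorted (descending): 41, 39, 39, 34, 34, 15, 15, 11, 6
The 2 values of 39 occupy positions 2–3 → average rank (2+3)/2 = 2.5.
The 2 values of 34 occupy positions 4–5 → average rank (4+5)/2 = 4.5.
The 2 values of 15 occupy positions 6–7 → average rank (6+7)/2 = 6.5.
G has value 15 → rank 6.5.

6.5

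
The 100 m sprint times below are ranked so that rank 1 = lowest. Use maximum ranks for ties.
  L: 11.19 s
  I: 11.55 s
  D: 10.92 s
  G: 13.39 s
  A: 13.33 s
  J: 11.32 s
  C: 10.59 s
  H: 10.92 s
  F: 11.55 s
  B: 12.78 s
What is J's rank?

5

Sorted (ascending): 10.59, 10.92, 10.92, 11.19, 11.32, 11.55, 11.55, 12.78, 13.33, 13.39
The 2 values of 10.92 occupy positions 2–3 → each gets rank 3.
The 2 values of 11.55 occupy positions 6–7 → each gets rank 7.
J has value 11.32 s → rank 5.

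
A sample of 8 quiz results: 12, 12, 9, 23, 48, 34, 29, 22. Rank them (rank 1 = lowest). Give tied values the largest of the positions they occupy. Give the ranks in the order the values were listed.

3, 3, 1, 5, 8, 7, 6, 4

Sorted (ascending): 9, 12, 12, 22, 23, 29, 34, 48
The 2 values of 12 occupy positions 2–3 → each gets rank 3.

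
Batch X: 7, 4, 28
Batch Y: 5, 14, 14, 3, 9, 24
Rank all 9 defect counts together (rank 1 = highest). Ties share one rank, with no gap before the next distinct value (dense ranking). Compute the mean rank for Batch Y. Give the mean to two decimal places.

Sorted (descending): 28, 24, 14, 14, 9, 7, 5, 4, 3
The 2 values of 14 share dense rank 3.
Remaining distinct values take the next consecutive integers.
Batch Y values → pooled ranks: 5→6, 14→3, 14→3, 3→8, 9→4, 24→2
Mean rank = (6 + 3 + 3 + 8 + 4 + 2) / 6 = 4.33

4.33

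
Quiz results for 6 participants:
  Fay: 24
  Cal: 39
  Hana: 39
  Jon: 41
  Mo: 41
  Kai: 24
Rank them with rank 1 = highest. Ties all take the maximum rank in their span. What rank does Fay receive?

6

Sorted (descending): 41, 41, 39, 39, 24, 24
The 2 values of 41 occupy positions 1–2 → each gets rank 2.
The 2 values of 39 occupy positions 3–4 → each gets rank 4.
The 2 values of 24 occupy positions 5–6 → each gets rank 6.
Fay has value 24 → rank 6.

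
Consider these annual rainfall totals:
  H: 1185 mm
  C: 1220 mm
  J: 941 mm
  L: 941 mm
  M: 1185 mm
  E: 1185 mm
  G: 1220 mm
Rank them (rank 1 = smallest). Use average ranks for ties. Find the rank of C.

6.5

Sorted (ascending): 941, 941, 1185, 1185, 1185, 1220, 1220
The 2 values of 941 occupy positions 1–2 → average rank (1+2)/2 = 1.5.
The 3 values of 1185 occupy positions 3–5 → average rank 4.
The 2 values of 1220 occupy positions 6–7 → average rank (6+7)/2 = 6.5.
C has value 1220 mm → rank 6.5.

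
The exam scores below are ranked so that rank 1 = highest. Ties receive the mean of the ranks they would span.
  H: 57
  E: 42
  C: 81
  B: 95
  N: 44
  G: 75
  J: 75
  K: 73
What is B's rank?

Sorted (descending): 95, 81, 75, 75, 73, 57, 44, 42
The 2 values of 75 occupy positions 3–4 → average rank (3+4)/2 = 3.5.
B has value 95 → rank 1.

1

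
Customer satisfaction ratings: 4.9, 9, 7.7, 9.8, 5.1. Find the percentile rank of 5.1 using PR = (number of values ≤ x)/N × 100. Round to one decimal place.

40.0

N = 5.
Strictly below 5.1: 1. Equal to 5.1: 1.
PR = 2/5 × 100 = 40.0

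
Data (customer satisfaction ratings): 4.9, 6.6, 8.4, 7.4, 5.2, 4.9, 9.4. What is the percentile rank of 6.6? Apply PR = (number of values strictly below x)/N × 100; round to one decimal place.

N = 7.
Strictly below 6.6: 3. Equal to 6.6: 1.
PR = 3/7 × 100 = 42.9

42.9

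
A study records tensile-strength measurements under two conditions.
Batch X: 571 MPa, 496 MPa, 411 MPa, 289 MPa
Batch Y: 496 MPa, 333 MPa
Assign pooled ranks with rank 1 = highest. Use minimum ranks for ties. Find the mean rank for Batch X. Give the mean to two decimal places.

3.25

Sorted (descending): 571, 496, 496, 411, 333, 289
The 2 values of 496 occupy positions 2–3 → each gets rank 2.
Batch X values → pooled ranks: 571→1, 496→2, 411→4, 289→6
Mean rank = (1 + 2 + 4 + 6) / 4 = 3.25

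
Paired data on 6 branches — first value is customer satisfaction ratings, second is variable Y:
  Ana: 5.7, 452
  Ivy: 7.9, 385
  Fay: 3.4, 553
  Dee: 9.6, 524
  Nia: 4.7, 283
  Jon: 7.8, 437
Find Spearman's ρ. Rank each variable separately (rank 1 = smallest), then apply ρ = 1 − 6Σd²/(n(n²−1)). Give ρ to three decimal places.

-0.086

Ranks of variable 1: 3, 5, 1, 6, 2, 4
Ranks of variable 2: 4, 2, 6, 5, 1, 3
d = r₁ − r₂: -1, 3, -5, 1, 1, 1
d²: 1, 9, 25, 1, 1, 1; Σd² = 38
ρ = 1 − 6·38/(6·35) = 1 − 228/210 = -0.086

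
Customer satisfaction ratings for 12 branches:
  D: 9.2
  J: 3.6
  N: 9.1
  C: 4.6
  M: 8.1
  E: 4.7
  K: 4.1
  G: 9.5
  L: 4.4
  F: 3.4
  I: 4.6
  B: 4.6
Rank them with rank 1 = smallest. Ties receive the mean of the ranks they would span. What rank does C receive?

Sorted (ascending): 3.4, 3.6, 4.1, 4.4, 4.6, 4.6, 4.6, 4.7, 8.1, 9.1, 9.2, 9.5
The 3 values of 4.6 occupy positions 5–7 → average rank 6.
C has value 4.6 → rank 6.

6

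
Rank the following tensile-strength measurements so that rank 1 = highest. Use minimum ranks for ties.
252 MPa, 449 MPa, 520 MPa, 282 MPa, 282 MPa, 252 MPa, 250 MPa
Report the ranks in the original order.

5, 2, 1, 3, 3, 5, 7

Sorted (descending): 520, 449, 282, 282, 252, 252, 250
The 2 values of 282 occupy positions 3–4 → each gets rank 3.
The 2 values of 252 occupy positions 5–6 → each gets rank 5.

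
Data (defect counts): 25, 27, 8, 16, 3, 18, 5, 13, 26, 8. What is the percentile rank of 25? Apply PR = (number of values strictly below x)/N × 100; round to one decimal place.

70.0

N = 10.
Strictly below 25: 7. Equal to 25: 1.
PR = 7/10 × 100 = 70.0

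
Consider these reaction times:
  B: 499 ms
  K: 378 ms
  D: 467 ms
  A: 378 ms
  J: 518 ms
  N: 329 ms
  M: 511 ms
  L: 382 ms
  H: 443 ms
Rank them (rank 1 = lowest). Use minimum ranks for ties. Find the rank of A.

Sorted (ascending): 329, 378, 378, 382, 443, 467, 499, 511, 518
The 2 values of 378 occupy positions 2–3 → each gets rank 2.
A has value 378 ms → rank 2.

2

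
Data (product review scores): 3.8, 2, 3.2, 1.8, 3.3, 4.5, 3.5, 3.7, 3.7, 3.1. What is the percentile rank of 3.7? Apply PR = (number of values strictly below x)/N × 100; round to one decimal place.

N = 10.
Strictly below 3.7: 6. Equal to 3.7: 2.
PR = 6/10 × 100 = 60.0

60.0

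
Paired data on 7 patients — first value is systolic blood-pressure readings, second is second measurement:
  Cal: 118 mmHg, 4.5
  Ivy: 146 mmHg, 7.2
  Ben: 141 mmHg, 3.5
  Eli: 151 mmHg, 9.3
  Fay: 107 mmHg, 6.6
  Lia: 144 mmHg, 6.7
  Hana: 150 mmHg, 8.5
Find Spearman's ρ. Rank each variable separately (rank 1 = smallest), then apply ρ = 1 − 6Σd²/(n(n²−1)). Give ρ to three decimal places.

0.857

Ranks of variable 1: 2, 5, 3, 7, 1, 4, 6
Ranks of variable 2: 2, 5, 1, 7, 3, 4, 6
d = r₁ − r₂: 0, 0, 2, 0, -2, 0, 0
d²: 0, 0, 4, 0, 4, 0, 0; Σd² = 8
ρ = 1 − 6·8/(7·48) = 1 − 48/336 = 0.857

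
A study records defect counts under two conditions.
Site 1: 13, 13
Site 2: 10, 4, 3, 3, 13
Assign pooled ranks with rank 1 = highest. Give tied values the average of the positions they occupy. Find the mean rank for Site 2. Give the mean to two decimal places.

Sorted (descending): 13, 13, 13, 10, 4, 3, 3
The 3 values of 13 occupy positions 1–3 → average rank 2.
The 2 values of 3 occupy positions 6–7 → average rank (6+7)/2 = 6.5.
Site 2 values → pooled ranks: 10→4, 4→5, 3→6.5, 3→6.5, 13→2
Mean rank = (4 + 5 + 6.5 + 6.5 + 2) / 5 = 4.80

4.80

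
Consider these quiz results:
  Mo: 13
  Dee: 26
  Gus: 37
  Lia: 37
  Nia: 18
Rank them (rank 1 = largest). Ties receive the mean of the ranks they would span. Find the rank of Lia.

Sorted (descending): 37, 37, 26, 18, 13
The 2 values of 37 occupy positions 1–2 → average rank (1+2)/2 = 1.5.
Lia has value 37 → rank 1.5.

1.5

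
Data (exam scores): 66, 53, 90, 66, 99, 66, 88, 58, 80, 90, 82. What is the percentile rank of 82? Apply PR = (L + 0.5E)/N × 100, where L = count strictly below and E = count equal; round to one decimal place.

N = 11.
Strictly below 82: 6. Equal to 82: 1.
PR = (6 + 0.5·1)/11 × 100 = 59.1

59.1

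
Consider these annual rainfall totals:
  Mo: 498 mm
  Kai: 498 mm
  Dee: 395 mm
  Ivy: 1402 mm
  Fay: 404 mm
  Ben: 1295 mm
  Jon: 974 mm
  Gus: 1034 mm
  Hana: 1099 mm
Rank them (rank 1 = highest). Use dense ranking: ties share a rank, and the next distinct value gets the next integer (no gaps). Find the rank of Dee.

8

Sorted (descending): 1402, 1295, 1099, 1034, 974, 498, 498, 404, 395
The 2 values of 498 share dense rank 6.
Remaining distinct values take the next consecutive integers.
Dee has value 395 mm → rank 8.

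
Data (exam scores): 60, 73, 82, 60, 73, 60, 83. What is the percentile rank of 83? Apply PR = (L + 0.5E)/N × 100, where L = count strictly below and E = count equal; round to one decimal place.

92.9

N = 7.
Strictly below 83: 6. Equal to 83: 1.
PR = (6 + 0.5·1)/7 × 100 = 92.9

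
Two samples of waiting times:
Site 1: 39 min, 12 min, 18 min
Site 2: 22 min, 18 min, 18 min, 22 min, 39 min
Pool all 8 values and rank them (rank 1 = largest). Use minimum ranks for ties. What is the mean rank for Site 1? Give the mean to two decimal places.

Sorted (descending): 39, 39, 22, 22, 18, 18, 18, 12
The 2 values of 39 occupy positions 1–2 → each gets rank 1.
The 2 values of 22 occupy positions 3–4 → each gets rank 3.
The 3 values of 18 occupy positions 5–7 → each gets rank 5.
Site 1 values → pooled ranks: 39→1, 12→8, 18→5
Mean rank = (1 + 8 + 5) / 3 = 4.67

4.67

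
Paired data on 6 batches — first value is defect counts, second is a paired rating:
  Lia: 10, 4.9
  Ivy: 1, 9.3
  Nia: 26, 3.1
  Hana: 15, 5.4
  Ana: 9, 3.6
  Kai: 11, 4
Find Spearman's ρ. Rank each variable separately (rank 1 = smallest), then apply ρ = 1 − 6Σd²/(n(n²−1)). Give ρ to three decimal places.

Ranks of variable 1: 3, 1, 6, 5, 2, 4
Ranks of variable 2: 4, 6, 1, 5, 2, 3
d = r₁ − r₂: -1, -5, 5, 0, 0, 1
d²: 1, 25, 25, 0, 0, 1; Σd² = 52
ρ = 1 − 6·52/(6·35) = 1 − 312/210 = -0.486

-0.486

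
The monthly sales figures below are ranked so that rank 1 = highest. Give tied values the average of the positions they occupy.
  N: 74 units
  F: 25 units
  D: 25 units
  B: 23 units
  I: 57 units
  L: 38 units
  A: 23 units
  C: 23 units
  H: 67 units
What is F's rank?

Sorted (descending): 74, 67, 57, 38, 25, 25, 23, 23, 23
The 2 values of 25 occupy positions 5–6 → average rank (5+6)/2 = 5.5.
The 3 values of 23 occupy positions 7–9 → average rank 8.
F has value 25 units → rank 5.5.

5.5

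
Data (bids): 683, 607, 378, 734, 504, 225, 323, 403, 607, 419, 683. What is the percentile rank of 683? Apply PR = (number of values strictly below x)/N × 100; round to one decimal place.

N = 11.
Strictly below 683: 8. Equal to 683: 2.
PR = 8/11 × 100 = 72.7

72.7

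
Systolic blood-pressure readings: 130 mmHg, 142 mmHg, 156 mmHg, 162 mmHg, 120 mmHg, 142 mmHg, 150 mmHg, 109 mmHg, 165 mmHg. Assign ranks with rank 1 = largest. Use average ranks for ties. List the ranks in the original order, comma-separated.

7, 5.5, 3, 2, 8, 5.5, 4, 9, 1

Sorted (descending): 165, 162, 156, 150, 142, 142, 130, 120, 109
The 2 values of 142 occupy positions 5–6 → average rank (5+6)/2 = 5.5.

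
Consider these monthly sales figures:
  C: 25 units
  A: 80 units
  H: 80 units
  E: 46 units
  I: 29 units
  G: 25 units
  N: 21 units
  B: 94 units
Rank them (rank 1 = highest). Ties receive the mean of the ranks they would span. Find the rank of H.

Sorted (descending): 94, 80, 80, 46, 29, 25, 25, 21
The 2 values of 80 occupy positions 2–3 → average rank (2+3)/2 = 2.5.
The 2 values of 25 occupy positions 6–7 → average rank (6+7)/2 = 6.5.
H has value 80 units → rank 2.5.

2.5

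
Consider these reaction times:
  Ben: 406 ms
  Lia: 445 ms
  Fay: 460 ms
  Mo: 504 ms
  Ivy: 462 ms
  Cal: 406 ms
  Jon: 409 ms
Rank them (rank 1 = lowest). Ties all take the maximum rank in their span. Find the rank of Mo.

Sorted (ascending): 406, 406, 409, 445, 460, 462, 504
The 2 values of 406 occupy positions 1–2 → each gets rank 2.
Mo has value 504 ms → rank 7.

7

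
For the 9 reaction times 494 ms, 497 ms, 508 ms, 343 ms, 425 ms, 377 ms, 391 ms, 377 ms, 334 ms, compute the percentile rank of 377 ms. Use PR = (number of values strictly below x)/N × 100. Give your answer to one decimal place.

22.2

N = 9.
Strictly below 377: 2. Equal to 377: 2.
PR = 2/9 × 100 = 22.2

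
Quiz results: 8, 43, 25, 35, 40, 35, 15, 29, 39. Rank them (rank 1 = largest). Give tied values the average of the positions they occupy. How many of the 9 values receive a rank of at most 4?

Sorted (descending): 43, 40, 39, 35, 35, 29, 25, 15, 8
The 2 values of 35 occupy positions 4–5 → average rank (4+5)/2 = 4.5.
Ranks ≤ 4: {1, 2, 3} → 3 values.

3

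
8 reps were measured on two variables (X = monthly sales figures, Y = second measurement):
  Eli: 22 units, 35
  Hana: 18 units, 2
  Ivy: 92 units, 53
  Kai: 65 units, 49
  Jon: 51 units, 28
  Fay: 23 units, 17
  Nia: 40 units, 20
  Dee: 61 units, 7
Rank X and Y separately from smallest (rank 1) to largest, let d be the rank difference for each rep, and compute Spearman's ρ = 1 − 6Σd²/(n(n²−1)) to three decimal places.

0.619

Ranks of variable 1: 2, 1, 8, 7, 5, 3, 4, 6
Ranks of variable 2: 6, 1, 8, 7, 5, 3, 4, 2
d = r₁ − r₂: -4, 0, 0, 0, 0, 0, 0, 4
d²: 16, 0, 0, 0, 0, 0, 0, 16; Σd² = 32
ρ = 1 − 6·32/(8·63) = 1 − 192/504 = 0.619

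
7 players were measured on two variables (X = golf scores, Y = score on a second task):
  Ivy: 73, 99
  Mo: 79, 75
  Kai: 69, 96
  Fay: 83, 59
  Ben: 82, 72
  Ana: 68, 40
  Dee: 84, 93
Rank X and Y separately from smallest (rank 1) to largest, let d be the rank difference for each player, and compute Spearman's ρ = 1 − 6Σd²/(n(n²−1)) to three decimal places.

0.000

Ranks of variable 1: 3, 4, 2, 6, 5, 1, 7
Ranks of variable 2: 7, 4, 6, 2, 3, 1, 5
d = r₁ − r₂: -4, 0, -4, 4, 2, 0, 2
d²: 16, 0, 16, 16, 4, 0, 4; Σd² = 56
ρ = 1 − 6·56/(7·48) = 1 − 336/336 = 0.000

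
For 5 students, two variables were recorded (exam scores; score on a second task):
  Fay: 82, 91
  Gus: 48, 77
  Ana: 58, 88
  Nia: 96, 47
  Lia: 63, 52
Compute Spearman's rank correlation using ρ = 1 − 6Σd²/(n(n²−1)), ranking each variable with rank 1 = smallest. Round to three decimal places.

-0.300

Ranks of variable 1: 4, 1, 2, 5, 3
Ranks of variable 2: 5, 3, 4, 1, 2
d = r₁ − r₂: -1, -2, -2, 4, 1
d²: 1, 4, 4, 16, 1; Σd² = 26
ρ = 1 − 6·26/(5·24) = 1 − 156/120 = -0.300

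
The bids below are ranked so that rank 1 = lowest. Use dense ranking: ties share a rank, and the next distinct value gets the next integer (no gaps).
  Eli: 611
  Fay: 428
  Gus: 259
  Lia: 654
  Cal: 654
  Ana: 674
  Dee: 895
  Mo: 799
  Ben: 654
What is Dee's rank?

Sorted (ascending): 259, 428, 611, 654, 654, 654, 674, 799, 895
The 3 values of 654 share dense rank 4.
Remaining distinct values take the next consecutive integers.
Dee has value 895 → rank 7.

7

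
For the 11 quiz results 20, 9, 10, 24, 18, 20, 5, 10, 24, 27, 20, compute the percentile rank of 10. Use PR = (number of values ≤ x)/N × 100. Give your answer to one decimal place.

N = 11.
Strictly below 10: 2. Equal to 10: 2.
PR = 4/11 × 100 = 36.4

36.4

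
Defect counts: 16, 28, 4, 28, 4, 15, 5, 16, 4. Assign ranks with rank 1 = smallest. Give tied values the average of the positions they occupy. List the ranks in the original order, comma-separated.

6.5, 8.5, 2, 8.5, 2, 5, 4, 6.5, 2

Sorted (ascending): 4, 4, 4, 5, 15, 16, 16, 28, 28
The 3 values of 4 occupy positions 1–3 → average rank 2.
The 2 values of 16 occupy positions 6–7 → average rank (6+7)/2 = 6.5.
The 2 values of 28 occupy positions 8–9 → average rank (8+9)/2 = 8.5.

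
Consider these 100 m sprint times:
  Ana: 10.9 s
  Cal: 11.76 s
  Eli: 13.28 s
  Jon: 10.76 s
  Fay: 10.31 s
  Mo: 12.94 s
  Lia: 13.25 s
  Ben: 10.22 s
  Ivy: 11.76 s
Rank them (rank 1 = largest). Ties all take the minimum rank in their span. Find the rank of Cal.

Sorted (descending): 13.28, 13.25, 12.94, 11.76, 11.76, 10.9, 10.76, 10.31, 10.22
The 2 values of 11.76 occupy positions 4–5 → each gets rank 4.
Cal has value 11.76 s → rank 4.

4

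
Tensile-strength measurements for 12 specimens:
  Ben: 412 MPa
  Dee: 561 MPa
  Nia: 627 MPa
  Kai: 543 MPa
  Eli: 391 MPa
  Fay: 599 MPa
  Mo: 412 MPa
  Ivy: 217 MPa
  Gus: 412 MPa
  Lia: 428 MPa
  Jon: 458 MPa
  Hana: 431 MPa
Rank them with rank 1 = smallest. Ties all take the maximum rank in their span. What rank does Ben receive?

Sorted (ascending): 217, 391, 412, 412, 412, 428, 431, 458, 543, 561, 599, 627
The 3 values of 412 occupy positions 3–5 → each gets rank 5.
Ben has value 412 MPa → rank 5.

5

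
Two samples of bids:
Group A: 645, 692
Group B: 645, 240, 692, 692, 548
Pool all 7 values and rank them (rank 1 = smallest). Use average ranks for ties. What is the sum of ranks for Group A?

Sorted (ascending): 240, 548, 645, 645, 692, 692, 692
The 2 values of 645 occupy positions 3–4 → average rank (3+4)/2 = 3.5.
The 3 values of 692 occupy positions 5–7 → average rank 6.
Group A values → pooled ranks: 645→3.5, 692→6
Rank sum = 3.5 + 6 = 9.5

9.5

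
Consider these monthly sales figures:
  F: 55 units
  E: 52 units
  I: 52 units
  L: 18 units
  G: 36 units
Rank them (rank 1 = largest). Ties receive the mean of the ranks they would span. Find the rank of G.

Sorted (descending): 55, 52, 52, 36, 18
The 2 values of 52 occupy positions 2–3 → average rank (2+3)/2 = 2.5.
G has value 36 units → rank 4.

4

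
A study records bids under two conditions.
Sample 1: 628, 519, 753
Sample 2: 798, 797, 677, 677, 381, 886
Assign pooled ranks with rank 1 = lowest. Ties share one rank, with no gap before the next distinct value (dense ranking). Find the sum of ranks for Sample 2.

Sorted (ascending): 381, 519, 628, 677, 677, 753, 797, 798, 886
The 2 values of 677 share dense rank 4.
Remaining distinct values take the next consecutive integers.
Sample 2 values → pooled ranks: 798→7, 797→6, 677→4, 677→4, 381→1, 886→8
Rank sum = 7 + 6 + 4 + 4 + 1 + 8 = 30

30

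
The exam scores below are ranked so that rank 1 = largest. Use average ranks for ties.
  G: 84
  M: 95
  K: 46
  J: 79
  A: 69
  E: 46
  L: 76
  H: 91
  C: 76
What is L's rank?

Sorted (descending): 95, 91, 84, 79, 76, 76, 69, 46, 46
The 2 values of 76 occupy positions 5–6 → average rank (5+6)/2 = 5.5.
The 2 values of 46 occupy positions 8–9 → average rank (8+9)/2 = 8.5.
L has value 76 → rank 5.5.

5.5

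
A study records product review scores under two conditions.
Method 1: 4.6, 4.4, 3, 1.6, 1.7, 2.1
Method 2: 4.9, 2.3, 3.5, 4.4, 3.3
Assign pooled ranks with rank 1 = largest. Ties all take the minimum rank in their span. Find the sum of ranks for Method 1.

Sorted (descending): 4.9, 4.6, 4.4, 4.4, 3.5, 3.3, 3, 2.3, 2.1, 1.7, 1.6
The 2 values of 4.4 occupy positions 3–4 → each gets rank 3.
Method 1 values → pooled ranks: 4.6→2, 4.4→3, 3→7, 1.6→11, 1.7→10, 2.1→9
Rank sum = 2 + 3 + 7 + 11 + 10 + 9 = 42

42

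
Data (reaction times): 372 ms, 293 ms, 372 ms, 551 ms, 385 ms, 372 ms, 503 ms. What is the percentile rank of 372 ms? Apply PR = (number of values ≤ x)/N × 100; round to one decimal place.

57.1

N = 7.
Strictly below 372: 1. Equal to 372: 3.
PR = 4/7 × 100 = 57.1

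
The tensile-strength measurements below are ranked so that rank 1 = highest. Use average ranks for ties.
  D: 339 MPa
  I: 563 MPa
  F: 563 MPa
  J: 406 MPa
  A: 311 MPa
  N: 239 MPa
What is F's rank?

Sorted (descending): 563, 563, 406, 339, 311, 239
The 2 values of 563 occupy positions 1–2 → average rank (1+2)/2 = 1.5.
F has value 563 MPa → rank 1.5.

1.5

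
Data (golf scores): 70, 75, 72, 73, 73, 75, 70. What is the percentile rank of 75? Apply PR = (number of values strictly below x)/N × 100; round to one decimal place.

N = 7.
Strictly below 75: 5. Equal to 75: 2.
PR = 5/7 × 100 = 71.4

71.4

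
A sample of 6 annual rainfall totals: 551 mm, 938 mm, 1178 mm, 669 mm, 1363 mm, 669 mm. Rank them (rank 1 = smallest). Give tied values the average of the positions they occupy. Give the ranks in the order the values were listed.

1, 4, 5, 2.5, 6, 2.5

Sorted (ascending): 551, 669, 669, 938, 1178, 1363
The 2 values of 669 occupy positions 2–3 → average rank (2+3)/2 = 2.5.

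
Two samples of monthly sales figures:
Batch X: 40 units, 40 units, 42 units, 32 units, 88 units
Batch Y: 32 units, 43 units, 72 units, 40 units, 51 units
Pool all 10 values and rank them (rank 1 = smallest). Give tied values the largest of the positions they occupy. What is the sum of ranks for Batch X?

28

Sorted (ascending): 32, 32, 40, 40, 40, 42, 43, 51, 72, 88
The 2 values of 32 occupy positions 1–2 → each gets rank 2.
The 3 values of 40 occupy positions 3–5 → each gets rank 5.
Batch X values → pooled ranks: 40→5, 40→5, 42→6, 32→2, 88→10
Rank sum = 5 + 5 + 6 + 2 + 10 = 28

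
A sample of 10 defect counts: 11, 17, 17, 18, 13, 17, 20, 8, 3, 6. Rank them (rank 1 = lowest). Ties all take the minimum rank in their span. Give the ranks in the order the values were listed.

Sorted (ascending): 3, 6, 8, 11, 13, 17, 17, 17, 18, 20
The 3 values of 17 occupy positions 6–8 → each gets rank 6.

4, 6, 6, 9, 5, 6, 10, 3, 1, 2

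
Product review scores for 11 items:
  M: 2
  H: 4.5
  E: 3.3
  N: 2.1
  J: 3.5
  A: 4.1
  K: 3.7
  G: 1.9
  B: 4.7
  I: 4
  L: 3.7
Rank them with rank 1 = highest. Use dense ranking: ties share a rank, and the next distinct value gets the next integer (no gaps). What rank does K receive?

5

Sorted (descending): 4.7, 4.5, 4.1, 4, 3.7, 3.7, 3.5, 3.3, 2.1, 2, 1.9
The 2 values of 3.7 share dense rank 5.
Remaining distinct values take the next consecutive integers.
K has value 3.7 → rank 5.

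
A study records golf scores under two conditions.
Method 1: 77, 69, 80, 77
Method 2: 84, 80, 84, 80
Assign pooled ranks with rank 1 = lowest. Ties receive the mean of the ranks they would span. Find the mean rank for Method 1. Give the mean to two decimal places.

Sorted (ascending): 69, 77, 77, 80, 80, 80, 84, 84
The 2 values of 77 occupy positions 2–3 → average rank (2+3)/2 = 2.5.
The 3 values of 80 occupy positions 4–6 → average rank 5.
The 2 values of 84 occupy positions 7–8 → average rank (7+8)/2 = 7.5.
Method 1 values → pooled ranks: 77→2.5, 69→1, 80→5, 77→2.5
Mean rank = (2.5 + 1 + 5 + 2.5) / 4 = 2.75

2.75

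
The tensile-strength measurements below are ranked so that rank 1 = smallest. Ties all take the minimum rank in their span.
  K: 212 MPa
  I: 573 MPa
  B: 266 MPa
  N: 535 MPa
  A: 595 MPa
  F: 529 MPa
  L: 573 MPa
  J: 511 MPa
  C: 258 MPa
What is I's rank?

Sorted (ascending): 212, 258, 266, 511, 529, 535, 573, 573, 595
The 2 values of 573 occupy positions 7–8 → each gets rank 7.
I has value 573 MPa → rank 7.

7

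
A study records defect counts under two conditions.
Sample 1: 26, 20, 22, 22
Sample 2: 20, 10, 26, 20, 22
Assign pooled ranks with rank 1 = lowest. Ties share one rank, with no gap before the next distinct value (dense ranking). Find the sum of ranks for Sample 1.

Sorted (ascending): 10, 20, 20, 20, 22, 22, 22, 26, 26
The 3 values of 20 share dense rank 2.
The 3 values of 22 share dense rank 3.
The 2 values of 26 share dense rank 4.
Remaining distinct values take the next consecutive integers.
Sample 1 values → pooled ranks: 26→4, 20→2, 22→3, 22→3
Rank sum = 4 + 2 + 3 + 3 = 12

12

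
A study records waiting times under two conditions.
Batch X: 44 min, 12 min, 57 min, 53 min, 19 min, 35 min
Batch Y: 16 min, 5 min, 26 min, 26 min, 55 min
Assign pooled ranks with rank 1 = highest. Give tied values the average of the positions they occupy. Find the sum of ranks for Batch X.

31

Sorted (descending): 57, 55, 53, 44, 35, 26, 26, 19, 16, 12, 5
The 2 values of 26 occupy positions 6–7 → average rank (6+7)/2 = 6.5.
Batch X values → pooled ranks: 44→4, 12→10, 57→1, 53→3, 19→8, 35→5
Rank sum = 4 + 10 + 1 + 3 + 8 + 5 = 31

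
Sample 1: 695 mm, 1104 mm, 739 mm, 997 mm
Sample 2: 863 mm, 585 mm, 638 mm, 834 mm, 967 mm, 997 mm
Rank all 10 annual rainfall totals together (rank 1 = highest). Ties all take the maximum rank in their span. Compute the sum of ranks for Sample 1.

Sorted (descending): 1104, 997, 997, 967, 863, 834, 739, 695, 638, 585
The 2 values of 997 occupy positions 2–3 → each gets rank 3.
Sample 1 values → pooled ranks: 695→8, 1104→1, 739→7, 997→3
Rank sum = 8 + 1 + 7 + 3 = 19

19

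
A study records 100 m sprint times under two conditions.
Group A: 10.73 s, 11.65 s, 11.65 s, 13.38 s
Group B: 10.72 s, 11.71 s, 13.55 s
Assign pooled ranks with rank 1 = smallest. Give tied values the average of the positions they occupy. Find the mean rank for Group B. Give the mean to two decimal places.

Sorted (ascending): 10.72, 10.73, 11.65, 11.65, 11.71, 13.38, 13.55
The 2 values of 11.65 occupy positions 3–4 → average rank (3+4)/2 = 3.5.
Group B values → pooled ranks: 10.72→1, 11.71→5, 13.55→7
Mean rank = (1 + 5 + 7) / 3 = 4.33

4.33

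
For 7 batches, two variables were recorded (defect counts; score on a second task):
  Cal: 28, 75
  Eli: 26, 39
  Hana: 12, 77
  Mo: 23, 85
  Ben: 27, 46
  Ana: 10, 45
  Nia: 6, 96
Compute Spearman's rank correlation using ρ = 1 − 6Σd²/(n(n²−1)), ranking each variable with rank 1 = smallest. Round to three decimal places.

Ranks of variable 1: 7, 5, 3, 4, 6, 2, 1
Ranks of variable 2: 4, 1, 5, 6, 3, 2, 7
d = r₁ − r₂: 3, 4, -2, -2, 3, 0, -6
d²: 9, 16, 4, 4, 9, 0, 36; Σd² = 78
ρ = 1 − 6·78/(7·48) = 1 − 468/336 = -0.393

-0.393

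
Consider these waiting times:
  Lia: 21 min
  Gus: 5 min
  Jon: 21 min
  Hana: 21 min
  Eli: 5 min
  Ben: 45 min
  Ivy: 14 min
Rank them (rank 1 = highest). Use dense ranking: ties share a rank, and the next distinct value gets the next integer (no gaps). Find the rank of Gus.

Sorted (descending): 45, 21, 21, 21, 14, 5, 5
The 3 values of 21 share dense rank 2.
The 2 values of 5 share dense rank 4.
Remaining distinct values take the next consecutive integers.
Gus has value 5 min → rank 4.

4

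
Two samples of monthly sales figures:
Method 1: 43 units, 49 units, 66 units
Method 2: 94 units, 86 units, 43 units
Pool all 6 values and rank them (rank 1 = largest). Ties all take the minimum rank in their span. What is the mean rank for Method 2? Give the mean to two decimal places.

2.67

Sorted (descending): 94, 86, 66, 49, 43, 43
The 2 values of 43 occupy positions 5–6 → each gets rank 5.
Method 2 values → pooled ranks: 94→1, 86→2, 43→5
Mean rank = (1 + 2 + 5) / 3 = 2.67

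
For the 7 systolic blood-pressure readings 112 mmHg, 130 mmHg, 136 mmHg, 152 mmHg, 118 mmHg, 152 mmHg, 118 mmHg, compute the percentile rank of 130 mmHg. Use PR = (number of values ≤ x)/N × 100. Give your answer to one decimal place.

57.1

N = 7.
Strictly below 130: 3. Equal to 130: 1.
PR = 4/7 × 100 = 57.1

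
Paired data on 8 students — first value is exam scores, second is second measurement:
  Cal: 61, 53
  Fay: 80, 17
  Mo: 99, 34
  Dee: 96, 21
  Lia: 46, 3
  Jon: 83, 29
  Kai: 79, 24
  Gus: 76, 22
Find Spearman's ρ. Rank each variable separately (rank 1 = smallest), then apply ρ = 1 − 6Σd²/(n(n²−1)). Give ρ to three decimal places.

0.238

Ranks of variable 1: 2, 5, 8, 7, 1, 6, 4, 3
Ranks of variable 2: 8, 2, 7, 3, 1, 6, 5, 4
d = r₁ − r₂: -6, 3, 1, 4, 0, 0, -1, -1
d²: 36, 9, 1, 16, 0, 0, 1, 1; Σd² = 64
ρ = 1 − 6·64/(8·63) = 1 − 384/504 = 0.238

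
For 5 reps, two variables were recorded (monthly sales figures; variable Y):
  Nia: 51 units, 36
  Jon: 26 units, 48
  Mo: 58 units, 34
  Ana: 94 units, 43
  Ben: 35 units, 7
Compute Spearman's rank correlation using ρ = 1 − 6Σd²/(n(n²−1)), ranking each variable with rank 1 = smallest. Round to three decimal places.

Ranks of variable 1: 3, 1, 4, 5, 2
Ranks of variable 2: 3, 5, 2, 4, 1
d = r₁ − r₂: 0, -4, 2, 1, 1
d²: 0, 16, 4, 1, 1; Σd² = 22
ρ = 1 − 6·22/(5·24) = 1 − 132/120 = -0.100

-0.100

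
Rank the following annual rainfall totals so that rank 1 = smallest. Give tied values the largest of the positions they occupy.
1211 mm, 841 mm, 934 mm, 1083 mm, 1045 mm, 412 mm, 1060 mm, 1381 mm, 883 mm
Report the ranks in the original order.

8, 2, 4, 7, 5, 1, 6, 9, 3

Sorted (ascending): 412, 841, 883, 934, 1045, 1060, 1083, 1211, 1381
No ties — each value takes its position as its rank.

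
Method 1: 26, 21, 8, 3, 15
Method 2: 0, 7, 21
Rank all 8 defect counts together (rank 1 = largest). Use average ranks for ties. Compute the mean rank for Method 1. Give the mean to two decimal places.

Sorted (descending): 26, 21, 21, 15, 8, 7, 3, 0
The 2 values of 21 occupy positions 2–3 → average rank (2+3)/2 = 2.5.
Method 1 values → pooled ranks: 26→1, 21→2.5, 8→5, 3→7, 15→4
Mean rank = (1 + 2.5 + 5 + 7 + 4) / 5 = 3.90

3.90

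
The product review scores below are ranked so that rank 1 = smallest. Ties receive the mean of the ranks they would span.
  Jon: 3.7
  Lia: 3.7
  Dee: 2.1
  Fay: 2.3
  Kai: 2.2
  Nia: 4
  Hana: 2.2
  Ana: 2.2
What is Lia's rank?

Sorted (ascending): 2.1, 2.2, 2.2, 2.2, 2.3, 3.7, 3.7, 4
The 3 values of 2.2 occupy positions 2–4 → average rank 3.
The 2 values of 3.7 occupy positions 6–7 → average rank (6+7)/2 = 6.5.
Lia has value 3.7 → rank 6.5.

6.5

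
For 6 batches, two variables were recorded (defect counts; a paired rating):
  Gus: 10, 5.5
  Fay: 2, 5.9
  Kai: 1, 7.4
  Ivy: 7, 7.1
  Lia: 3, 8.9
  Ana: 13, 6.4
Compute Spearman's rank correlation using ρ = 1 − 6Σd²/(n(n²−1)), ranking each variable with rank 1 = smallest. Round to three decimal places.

-0.429

Ranks of variable 1: 5, 2, 1, 4, 3, 6
Ranks of variable 2: 1, 2, 5, 4, 6, 3
d = r₁ − r₂: 4, 0, -4, 0, -3, 3
d²: 16, 0, 16, 0, 9, 9; Σd² = 50
ρ = 1 − 6·50/(6·35) = 1 − 300/210 = -0.429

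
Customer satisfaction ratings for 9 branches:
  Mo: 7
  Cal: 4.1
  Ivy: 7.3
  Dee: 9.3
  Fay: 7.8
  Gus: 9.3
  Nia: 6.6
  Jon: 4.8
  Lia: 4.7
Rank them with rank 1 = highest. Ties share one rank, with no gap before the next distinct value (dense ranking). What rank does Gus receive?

1

Sorted (descending): 9.3, 9.3, 7.8, 7.3, 7, 6.6, 4.8, 4.7, 4.1
The 2 values of 9.3 share dense rank 1.
Remaining distinct values take the next consecutive integers.
Gus has value 9.3 → rank 1.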